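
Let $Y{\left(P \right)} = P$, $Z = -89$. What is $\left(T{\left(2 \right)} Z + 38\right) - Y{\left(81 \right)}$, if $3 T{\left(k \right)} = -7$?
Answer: $\frac{494}{3} \approx 164.67$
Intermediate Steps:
$T{\left(k \right)} = - \frac{7}{3}$ ($T{\left(k \right)} = \frac{1}{3} \left(-7\right) = - \frac{7}{3}$)
$\left(T{\left(2 \right)} Z + 38\right) - Y{\left(81 \right)} = \left(\left(- \frac{7}{3}\right) \left(-89\right) + 38\right) - 81 = \left(\frac{623}{3} + 38\right) - 81 = \frac{737}{3} - 81 = \frac{494}{3}$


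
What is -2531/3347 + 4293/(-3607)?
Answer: -23497988/12072629 ≈ -1.9464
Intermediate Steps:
-2531/3347 + 4293/(-3607) = -2531*1/3347 + 4293*(-1/3607) = -2531/3347 - 4293/3607 = -23497988/12072629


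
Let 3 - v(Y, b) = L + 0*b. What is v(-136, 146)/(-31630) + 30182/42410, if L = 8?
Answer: 95486871/134142830 ≈ 0.71183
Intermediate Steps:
v(Y, b) = -5 (v(Y, b) = 3 - (8 + 0*b) = 3 - (8 + 0) = 3 - 1*8 = 3 - 8 = -5)
v(-136, 146)/(-31630) + 30182/42410 = -5/(-31630) + 30182/42410 = -5*(-1/31630) + 30182*(1/42410) = 1/6326 + 15091/21205 = 95486871/134142830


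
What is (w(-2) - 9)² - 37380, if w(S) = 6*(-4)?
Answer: -36291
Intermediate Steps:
w(S) = -24
(w(-2) - 9)² - 37380 = (-24 - 9)² - 37380 = (-33)² - 37380 = 1089 - 37380 = -36291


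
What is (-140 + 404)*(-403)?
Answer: -106392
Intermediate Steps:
(-140 + 404)*(-403) = 264*(-403) = -106392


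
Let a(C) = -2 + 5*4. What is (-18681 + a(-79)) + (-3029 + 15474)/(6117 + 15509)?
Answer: -403593593/21626 ≈ -18662.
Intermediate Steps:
a(C) = 18 (a(C) = -2 + 20 = 18)
(-18681 + a(-79)) + (-3029 + 15474)/(6117 + 15509) = (-18681 + 18) + (-3029 + 15474)/(6117 + 15509) = -18663 + 12445/21626 = -403593593/21626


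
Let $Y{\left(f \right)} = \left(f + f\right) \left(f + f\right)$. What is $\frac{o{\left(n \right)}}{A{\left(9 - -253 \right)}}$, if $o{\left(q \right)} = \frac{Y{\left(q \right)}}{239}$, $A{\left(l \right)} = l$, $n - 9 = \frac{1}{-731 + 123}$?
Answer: $\frac{29931841}{5786905088} \approx 0.0051723$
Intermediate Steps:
$Y{\left(f \right)} = 4 f^{2}$ ($Y{\left(f \right)} = 2 f 2 f = 4 f^{2}$)
$n = \frac{5471}{608}$ ($n = 9 + \frac{1}{-731 + 123} = 9 + \frac{1}{-608} = 9 - \frac{1}{608} = \frac{5471}{608} \approx 8.9984$)
$o{\left(q \right)} = \frac{4 q^{2}}{239}$
$\frac{o{\left(n \right)}}{A{\left(9 - -253 \right)}} = \frac{\frac{4}{239} \left(\frac{5471}{608}\right)^{2}}{9 - -253} = \frac{\frac{4}{239} \cdot \frac{29931841}{369664}}{9 + 253} = \frac{29931841}{22087424 \cdot 262} = \frac{29931841}{22087424} \cdot \frac{1}{262} = \frac{29931841}{5786905088}$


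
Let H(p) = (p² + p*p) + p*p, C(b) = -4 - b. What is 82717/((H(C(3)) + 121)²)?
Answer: 82717/71824 ≈ 1.1517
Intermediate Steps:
H(p) = 3*p² (H(p) = (p² + p²) + p² = 2*p² + p² = 3*p²)
82717/((H(C(3)) + 121)²) = 82717/((3*(-4 - 1*3)² + 121)²) = 82717/((3*(-4 - 3)² + 121)²) = 82717/((3*(-7)² + 121)²) = 82717/((3*49 + 121)²) = 82717/((147 + 121)²) = 82717/(268²) = 82717/71824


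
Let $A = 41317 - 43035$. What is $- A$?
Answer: $1718$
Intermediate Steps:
$A = -1718$
$- A = \left(-1\right) \left(-1718\right) = 1718$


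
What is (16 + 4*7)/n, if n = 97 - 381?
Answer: -11/71 ≈ -0.15493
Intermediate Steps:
n = -284
(16 + 4*7)/n = (16 + 4*7)/(-284) = (16 + 28)*(-1/284) = 44*(-1/284) = -11/71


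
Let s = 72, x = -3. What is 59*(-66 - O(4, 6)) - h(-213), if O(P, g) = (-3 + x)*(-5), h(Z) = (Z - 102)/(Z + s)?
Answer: -266313/47 ≈ -5666.2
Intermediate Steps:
h(Z) = (-102 + Z)/(72 + Z) (h(Z) = (Z - 102)/(Z + 72) = (-102 + Z)/(72 + Z))
O(P, g) = 30 (O(P, g) = (-3 - 3)*(-5) = -6*(-5) = 30)
59*(-66 - O(4, 6)) - h(-213) = 59*(-66 - 1*30) - (-102 - 213)/(72 - 213) = 59*(-66 - 30) - (-315)/(-141) = 59*(-96) - (-1)*(-315)/141 = -5664 - 1*105/47 = -5664 - 105/47 = -266313/47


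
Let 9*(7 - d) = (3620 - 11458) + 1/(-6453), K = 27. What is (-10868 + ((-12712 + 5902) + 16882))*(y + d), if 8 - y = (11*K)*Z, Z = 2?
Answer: -13493817472/58077 ≈ -2.3234e+5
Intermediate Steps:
d = 50985154/58077 (d = 7 - ((3620 - 11458) + 1/(-6453))/9 = 7 - (-7838 - 1/6453)/9 = 7 - ⅑*(-50578615/6453) = 7 + 50578615/58077 = 50985154/58077 ≈ 877.89)
y = -586 (y = 8 - 11*27*2 = 8 - 297*2 = 8 - 1*594 = 8 - 594 = -586)
(-10868 + ((-12712 + 5902) + 16882))*(y + d) = (-10868 + ((-12712 + 5902) + 16882))*(-586 + 50985154/58077) = (-10868 + (-6810 + 16882))*(16952032/58077) = (-10868 + 10072)*(16952032/58077) = -796*16952032/58077 = -13493817472/58077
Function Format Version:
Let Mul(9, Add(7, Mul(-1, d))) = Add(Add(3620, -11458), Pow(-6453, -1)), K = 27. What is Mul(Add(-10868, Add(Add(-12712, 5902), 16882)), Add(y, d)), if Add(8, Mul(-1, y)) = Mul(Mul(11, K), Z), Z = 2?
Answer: Rational(-13493817472, 58077) ≈ -2.3234e+5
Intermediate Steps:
d = Rational(50985154, 58077) (d = Add(7, Mul(Rational(-1, 9), Add(Add(3620, -11458), Pow(-6453, -1)))) = Add(7, Mul(Rational(-1, 9), Add(-7838, Rational(-1, 6453)))) = Add(7, Mul(Rational(-1, 9), Rational(-50578615, 6453))) = Add(7, Rational(50578615, 58077)) = Rational(50985154, 58077) ≈ 877.89)
y = -586 (y = Add(8, Mul(-1, Mul(Mul(11, 27), 2))) = Add(8, Mul(-1, Mul(297, 2))) = Add(8, Mul(-1, 594)) = Add(8, -594) = -586)
Mul(Add(-10868, Add(Add(-12712, 5902), 16882)), Add(y, d)) = Mul(Add(-10868, Add(Add(-12712, 5902), 16882)), Add(-586, Rational(50985154, 58077))) = Mul(Add(-10868, Add(-6810, 16882)), Rational(16952032, 58077)) = Mul(Add(-10868, 10072), Rational(16952032, 58077)) = Mul(-796, Rational(16952032, 58077)) = Rational(-13493817472, 58077)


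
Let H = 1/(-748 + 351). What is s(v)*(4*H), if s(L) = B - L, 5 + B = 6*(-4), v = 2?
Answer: 124/397 ≈ 0.31234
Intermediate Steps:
H = -1/397 (H = 1/(-397) = -1/397 ≈ -0.0025189)
B = -29 (B = -5 + 6*(-4) = -5 - 24 = -29)
s(L) = -29 - L
s(v)*(4*H) = (-29 - 1*2)*(4*(-1/397)) = (-29 - 2)*(-4/397) = -31*(-4/397) = 124/397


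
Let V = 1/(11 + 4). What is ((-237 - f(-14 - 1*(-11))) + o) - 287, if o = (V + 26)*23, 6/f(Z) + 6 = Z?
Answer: 381/5 ≈ 76.200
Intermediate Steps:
f(Z) = 6/(-6 + Z)
V = 1/15 ≈ 0.066667
o = 8993/15 (o = (1/15 + 26)*23 = (391/15)*23 = 8993/15 ≈ 599.53)
((-237 - f(-14 - 1*(-11))) + o) - 287 = ((-237 - 6/(-6 + (-14 - 1*(-11)))) + 8993/15) - 287 = ((-237 - 6/(-6 + (-14 + 11))) + 8993/15) - 287 = ((-237 - 6/(-6 - 3)) + 8993/15) - 287 = ((-237 - 6/(-9)) + 8993/15) - 287 = ((-237 - 6*(-1)/9) + 8993/15) - 287 = ((-237 - 1*(-⅔)) + 8993/15) - 287 = ((-237 + ⅔) + 8993/15) - 287 = (-709/3 + 8993/15) - 287 = 1816/5 - 287 = 381/5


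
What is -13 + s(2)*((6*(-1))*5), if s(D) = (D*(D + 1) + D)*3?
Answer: -733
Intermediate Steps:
s(D) = 3*D + 3*D*(1 + D) (s(D) = (D*(1 + D) + D)*3 = (D + D*(1 + D))*3 = 3*D + 3*D*(1 + D))
-13 + s(2)*((6*(-1))*5) = -13 + (3*2*(2 + 2))*((6*(-1))*5) = -13 + (3*2*4)*(-6*5) = -13 + 24*(-30) = -13 - 720 = -733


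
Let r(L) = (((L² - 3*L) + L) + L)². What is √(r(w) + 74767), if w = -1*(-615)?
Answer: √142589386867 ≈ 3.7761e+5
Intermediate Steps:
w = 615
r(L) = (L² - L)² (r(L) = ((L² - 2*L) + L)² = (L² - L)²)
√(r(w) + 74767) = √(615²*(-1 + 615)² + 74767) = √(378225*614² + 74767) = √(378225*376996 + 74767) = √(142589312100 + 74767) = √142589386867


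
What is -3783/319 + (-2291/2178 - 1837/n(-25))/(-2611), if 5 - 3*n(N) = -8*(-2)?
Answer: -1987305497/164915982 ≈ -12.050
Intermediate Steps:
n(N) = -11/3 (n(N) = 5/3 - (-8)*(-2)/3 = 5/3 - 1/3*16 = 5/3 - 16/3 = -11/3)
-3783/319 + (-2291/2178 - 1837/n(-25))/(-2611) = -3783/319 + (-2291/2178 - 1837/(-11/3))/(-2611) = -3783*1/319 + (-2291*1/2178 - 1837*(-3/11))*(-1/2611) = -3783/319 + (-2291/2178 + 501)*(-1/2611) = -3783/319 + (1088887/2178)*(-1/2611) = -3783/319 - 1088887/5686758 = -1987305497/164915982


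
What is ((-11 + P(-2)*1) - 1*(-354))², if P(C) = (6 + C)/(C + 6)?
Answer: 118336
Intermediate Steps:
P(C) = 1 (P(C) = (6 + C)/(6 + C) = 1)
((-11 + P(-2)*1) - 1*(-354))² = ((-11 + 1*1) - 1*(-354))² = ((-11 + 1) + 354)² = (-10 + 354)² = 344² = 118336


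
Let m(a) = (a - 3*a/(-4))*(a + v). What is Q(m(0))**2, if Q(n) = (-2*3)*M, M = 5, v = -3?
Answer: 900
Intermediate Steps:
m(a) = 7*a*(-3 + a)/4 (m(a) = (a - 3*a/(-4))*(a - 3) = (a - 3*a*(-1)/4)*(-3 + a) = (a - (-3)*a/4)*(-3 + a) = (a + 3*a/4)*(-3 + a) = (7*a/4)*(-3 + a) = 7*a*(-3 + a)/4)
Q(n) = -30 (Q(n) = -2*3*5 = -6*5 = -30)
Q(m(0))**2 = (-30)**2 = 900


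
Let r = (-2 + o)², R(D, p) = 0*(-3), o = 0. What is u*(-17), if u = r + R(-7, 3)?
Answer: -68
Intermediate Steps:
R(D, p) = 0
r = 4 (r = (-2 + 0)² = (-2)² = 4)
u = 4 (u = 4 + 0 = 4)
u*(-17) = 4*(-17) = -68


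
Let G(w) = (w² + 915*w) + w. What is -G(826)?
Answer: -1438892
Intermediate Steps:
G(w) = w² + 916*w
-G(826) = -826*(916 + 826) = -826*1742 = -1*1438892 = -1438892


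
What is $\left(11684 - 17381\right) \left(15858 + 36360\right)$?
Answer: $-297485946$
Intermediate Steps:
$\left(11684 - 17381\right) \left(15858 + 36360\right) = \left(-5697\right) 52218 = -297485946$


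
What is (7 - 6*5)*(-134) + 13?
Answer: 3095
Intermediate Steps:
(7 - 6*5)*(-134) + 13 = (7 - 30)*(-134) + 13 = -23*(-134) + 13 = 3082 + 13 = 3095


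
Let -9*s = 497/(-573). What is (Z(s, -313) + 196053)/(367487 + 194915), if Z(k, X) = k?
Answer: 505522909/1450153557 ≈ 0.34860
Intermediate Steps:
s = 497/5157 (s = -497/(9*(-573)) = -497*(-1)/(9*573) = -⅑*(-497/573) = 497/5157 ≈ 0.096374)
(Z(s, -313) + 196053)/(367487 + 194915) = (497/5157 + 196053)/(367487 + 194915) = (1011045818/5157)/562402 = (1011045818/5157)*(1/562402) = 505522909/1450153557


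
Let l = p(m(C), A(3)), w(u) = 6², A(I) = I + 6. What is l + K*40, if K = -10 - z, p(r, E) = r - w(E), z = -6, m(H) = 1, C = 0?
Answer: -195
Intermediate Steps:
A(I) = 6 + I
w(u) = 36
p(r, E) = -36 + r (p(r, E) = r - 1*36 = r - 36 = -36 + r)
l = -35 (l = -36 + 1 = -35)
K = -4 (K = -10 - 1*(-6) = -10 + 6 = -4)
l + K*40 = -35 - 4*40 = -35 - 160 = -195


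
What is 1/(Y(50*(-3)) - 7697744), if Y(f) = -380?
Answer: -1/7698124 ≈ -1.2990e-7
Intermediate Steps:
1/(Y(50*(-3)) - 7697744) = 1/(-380 - 7697744) = 1/(-7698124) = -1/7698124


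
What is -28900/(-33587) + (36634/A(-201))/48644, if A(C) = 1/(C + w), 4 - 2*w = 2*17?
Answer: -66091559632/408451507 ≈ -161.81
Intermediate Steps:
w = -15 (w = 2 - 17 = -15)
A(C) = 1/(-15 + C) (A(C) = 1/(C - 15) = 1/(-15 + C))
-28900/(-33587) + (36634/A(-201))/48644 = -28900/(-33587) + (36634/(1/(-15 - 201)))/48644 = -28900*(-1/33587) + (36634/(1/(-216)))*(1/48644) = 28900/33587 + (36634/(-1/216))*(1/48644) = 28900/33587 + (36634*(-216))*(1/48644) = 28900/33587 - 7912944*1/48644 = 28900/33587 - 1978236/12161 = -66091559632/408451507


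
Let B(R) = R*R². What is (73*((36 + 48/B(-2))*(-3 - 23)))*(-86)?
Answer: 4896840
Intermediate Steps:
B(R) = R³
(73*((36 + 48/B(-2))*(-3 - 23)))*(-86) = (73*((36 + 48/((-2)³))*(-3 - 23)))*(-86) = (73*((36 + 48/(-8))*(-26)))*(-86) = (73*((36 + 48*(-⅛))*(-26)))*(-86) = (73*((36 - 6)*(-26)))*(-86) = (73*(30*(-26)))*(-86) = (73*(-780))*(-86) = -56940*(-86) = 4896840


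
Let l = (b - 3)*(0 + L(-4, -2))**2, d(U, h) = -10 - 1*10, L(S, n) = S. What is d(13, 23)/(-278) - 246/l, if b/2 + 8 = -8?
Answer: 19897/38920 ≈ 0.51123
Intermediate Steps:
d(U, h) = -20 (d(U, h) = -10 - 10 = -20)
b = -32 (b = -16 + 2*(-8) = -16 - 16 = -32)
l = -560 (l = (-32 - 3)*(0 - 4)**2 = -35*(-4)**2 = -35*16 = -560)
d(13, 23)/(-278) - 246/l = -20/(-278) - 246/(-560) = -20*(-1/278) - 246*(-1/560) = 10/139 + 123/280 = 19897/38920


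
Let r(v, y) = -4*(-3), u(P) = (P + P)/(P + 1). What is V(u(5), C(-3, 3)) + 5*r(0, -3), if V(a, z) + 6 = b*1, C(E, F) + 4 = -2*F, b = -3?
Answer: 51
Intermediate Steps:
C(E, F) = -4 - 2*F
u(P) = 2*P/(1 + P) (u(P) = (2*P)/(1 + P) = 2*P/(1 + P))
V(a, z) = -9 (V(a, z) = -6 - 3*1 = -6 - 3 = -9)
r(v, y) = 12
V(u(5), C(-3, 3)) + 5*r(0, -3) = -9 + 5*12 = -9 + 60 = 51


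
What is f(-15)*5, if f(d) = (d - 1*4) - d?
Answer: -20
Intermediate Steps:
f(d) = -4 (f(d) = (d - 4) - d = (-4 + d) - d = -4)
f(-15)*5 = -4*5 = -20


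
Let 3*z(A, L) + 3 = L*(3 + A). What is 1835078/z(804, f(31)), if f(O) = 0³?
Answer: -1835078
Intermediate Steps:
f(O) = 0
z(A, L) = -1 + L*(3 + A)/3 (z(A, L) = -1 + (L*(3 + A))/3 = -1 + L*(3 + A)/3)
1835078/z(804, f(31)) = 1835078/(-1 + 0 + (⅓)*804*0) = 1835078/(-1 + 0 + 0) = 1835078/(-1) = 1835078*(-1) = -1835078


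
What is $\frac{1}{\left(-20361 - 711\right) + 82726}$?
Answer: $\frac{1}{61654} \approx 1.622 \cdot 10^{-5}$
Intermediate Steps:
$\frac{1}{\left(-20361 - 711\right) + 82726} = \frac{1}{-21072 + 82726} = \frac{1}{61654}$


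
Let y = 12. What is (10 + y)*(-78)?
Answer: -1716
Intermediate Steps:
(10 + y)*(-78) = (10 + 12)*(-78) = 22*(-78) = -1716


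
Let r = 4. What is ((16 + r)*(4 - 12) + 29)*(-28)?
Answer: 3668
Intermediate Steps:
((16 + r)*(4 - 12) + 29)*(-28) = ((16 + 4)*(4 - 12) + 29)*(-28) = (20*(-8) + 29)*(-28) = (-160 + 29)*(-28) = -131*(-28) = 3668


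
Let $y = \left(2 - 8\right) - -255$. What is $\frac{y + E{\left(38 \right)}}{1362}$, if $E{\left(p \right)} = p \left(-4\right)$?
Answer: $\frac{97}{1362} \approx 0.071219$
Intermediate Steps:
$E{\left(p \right)} = - 4 p$
$y = 249$ ($y = \left(2 - 8\right) + 255 = -6 + 255 = 249$)
$\frac{y + E{\left(38 \right)}}{1362} = \frac{249 - 152}{1362} = \left(249 - 152\right) \frac{1}{1362} = 97 \cdot \frac{1}{1362} = \frac{97}{1362}$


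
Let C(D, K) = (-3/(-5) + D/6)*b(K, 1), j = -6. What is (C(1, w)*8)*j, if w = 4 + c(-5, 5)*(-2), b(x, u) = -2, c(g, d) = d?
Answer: 368/5 ≈ 73.600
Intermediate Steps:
w = -6 (w = 4 + 5*(-2) = 4 - 10 = -6)
C(D, K) = -6/5 - D/3 (C(D, K) = (-3/(-5) + D/6)*(-2) = (-3*(-⅕) + D*(⅙))*(-2) = (⅗ + D/6)*(-2) = -6/5 - D/3)
(C(1, w)*8)*j = ((-6/5 - ⅓*1)*8)*(-6) = ((-6/5 - ⅓)*8)*(-6) = -23/15*8*(-6) = -184/15*(-6) = 368/5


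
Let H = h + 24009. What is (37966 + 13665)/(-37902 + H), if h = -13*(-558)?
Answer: -51631/6639 ≈ -7.7769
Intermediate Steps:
h = 7254
H = 31263 (H = 7254 + 24009 = 31263)
(37966 + 13665)/(-37902 + H) = (37966 + 13665)/(-37902 + 31263) = 51631/(-6639) = 51631*(-1/6639) = -51631/6639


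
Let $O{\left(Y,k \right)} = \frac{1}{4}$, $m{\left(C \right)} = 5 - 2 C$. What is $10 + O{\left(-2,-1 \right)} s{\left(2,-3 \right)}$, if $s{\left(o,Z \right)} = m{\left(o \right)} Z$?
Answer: $\frac{37}{4} \approx 9.25$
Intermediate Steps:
$O{\left(Y,k \right)} = \frac{1}{4}$
$s{\left(o,Z \right)} = Z \left(5 - 2 o\right)$ ($s{\left(o,Z \right)} = \left(5 - 2 o\right) Z = Z \left(5 - 2 o\right)$)
$10 + O{\left(-2,-1 \right)} s{\left(2,-3 \right)} = 10 + \frac{\left(-3\right) \left(5 - 4\right)}{4} = 10 + \frac{\left(-3\right) 1}{4} = 10 + \frac{1}{4} \left(-3\right) = 10 - \frac{3}{4} = \frac{37}{4}$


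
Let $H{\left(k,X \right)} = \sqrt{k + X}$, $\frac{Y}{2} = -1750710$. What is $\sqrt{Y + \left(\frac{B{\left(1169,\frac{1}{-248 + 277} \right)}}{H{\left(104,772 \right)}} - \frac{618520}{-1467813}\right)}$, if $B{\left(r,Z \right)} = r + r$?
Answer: $\frac{\sqrt{-40200488979980998423380 + 61285477776121851 \sqrt{219}}}{107150349} \approx 1871.2 i$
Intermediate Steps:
$Y = -3501420$ ($Y = 2 \left(-1750710\right) = -3501420$)
$B{\left(r,Z \right)} = 2 r$
$H{\left(k,X \right)} = \sqrt{X + k}$
$\sqrt{Y + \left(\frac{B{\left(1169,\frac{1}{-248 + 277} \right)}}{H{\left(104,772 \right)}} - \frac{618520}{-1467813}\right)} = \sqrt{-3501420 - \left(- \frac{618520}{1467813} - \frac{2 \cdot 1169}{\sqrt{772 + 104}}\right)} = \sqrt{-3501420 - \left(- \frac{618520}{1467813} - \frac{2338}{\sqrt{876}}\right)} = \sqrt{-3501420 + \left(\frac{2338}{2 \sqrt{219}} + \frac{618520}{1467813}\right)} = \sqrt{-3501420 + \left(2338 \frac{\sqrt{219}}{438} + \frac{618520}{1467813}\right)} = \sqrt{-3501420 + \left(\frac{1169 \sqrt{219}}{219} + \frac{618520}{1467813}\right)} = \sqrt{-3501420 + \left(\frac{618520}{1467813} + \frac{1169 \sqrt{219}}{219}\right)} = \sqrt{- \frac{5139429175940}{1467813} + \frac{1169 \sqrt{219}}{219}}$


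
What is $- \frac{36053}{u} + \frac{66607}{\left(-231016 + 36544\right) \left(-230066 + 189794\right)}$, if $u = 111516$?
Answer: $- \frac{23529300518845}{72780697936512} \approx -0.32329$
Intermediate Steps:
$- \frac{36053}{u} + \frac{66607}{\left(-231016 + 36544\right) \left(-230066 + 189794\right)} = - \frac{36053}{111516} + \frac{66607}{\left(-231016 + 36544\right) \left(-230066 + 189794\right)} = \left(-36053\right) \frac{1}{111516} + \frac{66607}{\left(-194472\right) \left(-40272\right)} = - \frac{36053}{111516} + \frac{66607}{7831776384} = - \frac{23529300518845}{72780697936512}$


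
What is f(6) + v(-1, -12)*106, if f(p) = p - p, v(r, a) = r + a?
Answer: -1378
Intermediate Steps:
v(r, a) = a + r
f(p) = 0
f(6) + v(-1, -12)*106 = 0 + (-12 - 1)*106 = 0 - 13*106 = 0 - 1378 = -1378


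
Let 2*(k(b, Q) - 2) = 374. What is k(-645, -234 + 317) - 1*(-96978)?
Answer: 97167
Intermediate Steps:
k(b, Q) = 189 (k(b, Q) = 2 + (½)*374 = 2 + 187 = 189)
k(-645, -234 + 317) - 1*(-96978) = 189 - 1*(-96978) = 189 + 96978 = 97167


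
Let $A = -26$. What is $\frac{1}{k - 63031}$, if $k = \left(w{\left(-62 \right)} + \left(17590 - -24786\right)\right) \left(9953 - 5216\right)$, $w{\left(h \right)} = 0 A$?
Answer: $\frac{1}{200672081} \approx 4.9833 \cdot 10^{-9}$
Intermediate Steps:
$w{\left(h \right)} = 0$ ($w{\left(h \right)} = 0 \left(-26\right) = 0$)
$k = 200735112$ ($k = \left(0 + \left(17590 - -24786\right)\right) \left(9953 - 5216\right) = \left(0 + \left(17590 + 24786\right)\right) 4737 = \left(0 + 42376\right) 4737 = 42376 \cdot 4737 = 200735112$)
$\frac{1}{k - 63031} = \frac{1}{200735112 - 63031} = \frac{1}{200672081}$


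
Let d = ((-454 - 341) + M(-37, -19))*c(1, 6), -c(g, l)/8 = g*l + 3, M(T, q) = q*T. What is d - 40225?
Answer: -33601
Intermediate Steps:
M(T, q) = T*q
c(g, l) = -24 - 8*g*l (c(g, l) = -8*(g*l + 3) = -8*(3 + g*l) = -24 - 8*g*l)
d = 6624 (d = ((-454 - 341) - 37*(-19))*(-24 - 8*1*6) = (-795 + 703)*(-24 - 48) = -92*(-72) = 6624)
d - 40225 = 6624 - 40225 = -33601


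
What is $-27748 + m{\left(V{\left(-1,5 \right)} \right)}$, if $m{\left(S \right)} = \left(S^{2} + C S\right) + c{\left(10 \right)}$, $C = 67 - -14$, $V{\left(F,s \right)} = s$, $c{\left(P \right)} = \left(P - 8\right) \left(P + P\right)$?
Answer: $-27278$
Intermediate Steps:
$c{\left(P \right)} = 2 P \left(-8 + P\right)$ ($c{\left(P \right)} = \left(-8 + P\right) 2 P = 2 P \left(-8 + P\right)$)
$C = 81$ ($C = 67 + 14 = 81$)
$m{\left(S \right)} = 40 + S^{2} + 81 S$ ($m{\left(S \right)} = \left(S^{2} + 81 S\right) + 2 \cdot 10 \left(-8 + 10\right) = \left(S^{2} + 81 S\right) + 2 \cdot 10 \cdot 2 = \left(S^{2} + 81 S\right) + 40 = 40 + S^{2} + 81 S$)
$-27748 + m{\left(V{\left(-1,5 \right)} \right)} = -27748 + \left(40 + 5^{2} + 81 \cdot 5\right) = -27748 + \left(40 + 25 + 405\right) = -27748 + 470 = -27278$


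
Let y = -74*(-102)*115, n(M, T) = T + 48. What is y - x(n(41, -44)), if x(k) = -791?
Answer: 868811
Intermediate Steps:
n(M, T) = 48 + T
y = 868020 (y = 7548*115 = 868020)
y - x(n(41, -44)) = 868020 - 1*(-791) = 868020 + 791 = 868811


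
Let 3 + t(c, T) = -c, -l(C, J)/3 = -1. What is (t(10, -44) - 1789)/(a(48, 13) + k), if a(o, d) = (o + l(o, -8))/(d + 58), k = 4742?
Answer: -127942/336733 ≈ -0.37995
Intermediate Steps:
l(C, J) = 3 (l(C, J) = -3*(-1) = 3)
t(c, T) = -3 - c
a(o, d) = (3 + o)/(58 + d) (a(o, d) = (o + 3)/(d + 58) = (3 + o)/(58 + d))
(t(10, -44) - 1789)/(a(48, 13) + k) = ((-3 - 1*10) - 1789)/((3 + 48)/(58 + 13) + 4742) = ((-3 - 10) - 1789)/(51/71 + 4742) = (-13 - 1789)/((1/71)*51 + 4742) = -1802/(51/71 + 4742) = -1802/336733/71 = -1802*71/336733 = -127942/336733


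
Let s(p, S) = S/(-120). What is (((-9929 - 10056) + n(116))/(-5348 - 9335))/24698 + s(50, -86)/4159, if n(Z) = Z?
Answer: 10275830911/45246684381180 ≈ 0.00022711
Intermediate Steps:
s(p, S) = -S/120 (s(p, S) = S*(-1/120) = -S/120)
(((-9929 - 10056) + n(116))/(-5348 - 9335))/24698 + s(50, -86)/4159 = (((-9929 - 10056) + 116)/(-5348 - 9335))/24698 - 1/120*(-86)/4159 = ((-19985 + 116)/(-14683))*(1/24698) + (43/60)*(1/4159) = -19869*(-1/14683)*(1/24698) + 43/249540 = (19869/14683)*(1/24698) + 43/249540 = 19869/362640734 + 43/249540 = 10275830911/45246684381180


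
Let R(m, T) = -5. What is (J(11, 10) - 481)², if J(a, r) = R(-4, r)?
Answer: 236196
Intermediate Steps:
J(a, r) = -5
(J(11, 10) - 481)² = (-5 - 481)² = (-486)² = 236196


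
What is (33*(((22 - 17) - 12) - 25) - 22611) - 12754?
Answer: -36421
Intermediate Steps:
(33*(((22 - 17) - 12) - 25) - 22611) - 12754 = (33*((5 - 12) - 25) - 22611) - 12754 = (33*(-7 - 25) - 22611) - 12754 = (33*(-32) - 22611) - 12754 = (-1056 - 22611) - 12754 = -23667 - 12754 = -36421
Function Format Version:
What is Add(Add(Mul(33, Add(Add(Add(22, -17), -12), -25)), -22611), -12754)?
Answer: -36421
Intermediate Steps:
Add(Add(Mul(33, Add(Add(Add(22, -17), -12), -25)), -22611), -12754) = Add(Add(Mul(33, Add(Add(5, -12), -25)), -22611), -12754) = Add(Add(Mul(33, Add(-7, -25)), -22611), -12754) = Add(Add(Mul(33, -32), -22611), -12754) = Add(Add(-1056, -22611), -12754) = Add(-23667, -12754) = -36421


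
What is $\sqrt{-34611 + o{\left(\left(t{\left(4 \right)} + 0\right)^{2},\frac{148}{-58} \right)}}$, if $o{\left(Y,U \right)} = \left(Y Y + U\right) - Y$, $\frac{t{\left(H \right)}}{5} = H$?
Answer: $\frac{\sqrt{105113603}}{29} \approx 353.53$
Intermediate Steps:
$t{\left(H \right)} = 5 H$
$o{\left(Y,U \right)} = U + Y^{2} - Y$ ($o{\left(Y,U \right)} = \left(Y^{2} + U\right) - Y = \left(U + Y^{2}\right) - Y = U + Y^{2} - Y$)
$\sqrt{-34611 + o{\left(\left(t{\left(4 \right)} + 0\right)^{2},\frac{148}{-58} \right)}} = \sqrt{-34611 + \left(\frac{148}{-58} + \left(\left(5 \cdot 4 + 0\right)^{2}\right)^{2} - \left(5 \cdot 4 + 0\right)^{2}\right)} = \sqrt{-34611 + \left(148 \left(- \frac{1}{58}\right) + \left(\left(20 + 0\right)^{2}\right)^{2} - \left(20 + 0\right)^{2}\right)} = \sqrt{-34611 - \left(\frac{11674}{29} - 160000\right)} = \sqrt{-34611 - - \frac{4628326}{29}} = \sqrt{-34611 + \frac{4628326}{29}} = \sqrt{\frac{3624607}{29}} = \frac{\sqrt{105113603}}{29}$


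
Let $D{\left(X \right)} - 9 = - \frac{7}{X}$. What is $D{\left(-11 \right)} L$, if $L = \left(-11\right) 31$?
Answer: $-3286$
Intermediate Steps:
$D{\left(X \right)} = 9 - \frac{7}{X}$
$L = -341$
$D{\left(-11 \right)} L = \left(9 - \frac{7}{-11}\right) \left(-341\right) = \left(9 - - \frac{7}{11}\right) \left(-341\right) = \left(9 + \frac{7}{11}\right) \left(-341\right) = \frac{106}{11} \left(-341\right) = -3286$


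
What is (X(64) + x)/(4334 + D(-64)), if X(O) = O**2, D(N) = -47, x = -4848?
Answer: -752/4287 ≈ -0.17541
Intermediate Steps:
(X(64) + x)/(4334 + D(-64)) = (64**2 - 4848)/(4334 - 47) = (4096 - 4848)/4287 = -752*1/4287 = -752/4287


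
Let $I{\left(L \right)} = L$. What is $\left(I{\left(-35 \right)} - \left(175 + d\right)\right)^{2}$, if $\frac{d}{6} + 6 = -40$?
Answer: $4356$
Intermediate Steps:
$d = -276$ ($d = -36 + 6 \left(-40\right) = -36 - 240 = -276$)
$\left(I{\left(-35 \right)} - \left(175 + d\right)\right)^{2} = \left(-35 - -101\right)^{2} = \left(-35 + \left(-175 + 276\right)\right)^{2} = \left(-35 + 101\right)^{2} = 66^{2} = 4356$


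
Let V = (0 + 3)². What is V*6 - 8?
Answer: 46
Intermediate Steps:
V = 9 (V = 3² = 9)
V*6 - 8 = 9*6 - 8 = 54 - 8 = 46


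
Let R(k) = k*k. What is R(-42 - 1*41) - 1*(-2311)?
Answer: 9200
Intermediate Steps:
R(k) = k²
R(-42 - 1*41) - 1*(-2311) = (-42 - 1*41)² - 1*(-2311) = (-42 - 41)² + 2311 = (-83)² + 2311 = 6889 + 2311 = 9200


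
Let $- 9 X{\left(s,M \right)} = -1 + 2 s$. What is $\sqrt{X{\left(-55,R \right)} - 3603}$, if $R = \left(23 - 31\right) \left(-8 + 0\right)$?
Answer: $\frac{2 i \sqrt{8079}}{3} \approx 59.922 i$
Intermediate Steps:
$R = 64$ ($R = \left(-8\right) \left(-8\right) = 64$)
$X{\left(s,M \right)} = \frac{1}{9} - \frac{2 s}{9}$ ($X{\left(s,M \right)} = - \frac{-1 + 2 s}{9} = \frac{1}{9} - \frac{2 s}{9}$)
$\sqrt{X{\left(-55,R \right)} - 3603} = \sqrt{\left(\frac{1}{9} - - \frac{110}{9}\right) - 3603} = \sqrt{\left(\frac{1}{9} + \frac{110}{9}\right) - 3603} = \sqrt{\frac{37}{3} - 3603} = \sqrt{- \frac{10772}{3}} = \frac{2 i \sqrt{8079}}{3}$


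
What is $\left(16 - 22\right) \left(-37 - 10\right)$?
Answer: $282$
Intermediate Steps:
$\left(16 - 22\right) \left(-37 - 10\right) = \left(-6\right) \left(-47\right) = 282$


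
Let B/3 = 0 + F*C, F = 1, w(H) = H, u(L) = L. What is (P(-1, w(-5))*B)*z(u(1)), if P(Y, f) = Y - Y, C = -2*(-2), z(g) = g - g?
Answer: 0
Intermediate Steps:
z(g) = 0
C = 4
P(Y, f) = 0
B = 12 (B = 3*(0 + 1*4) = 3*(0 + 4) = 3*4 = 12)
(P(-1, w(-5))*B)*z(u(1)) = (0*12)*0 = 0*0 = 0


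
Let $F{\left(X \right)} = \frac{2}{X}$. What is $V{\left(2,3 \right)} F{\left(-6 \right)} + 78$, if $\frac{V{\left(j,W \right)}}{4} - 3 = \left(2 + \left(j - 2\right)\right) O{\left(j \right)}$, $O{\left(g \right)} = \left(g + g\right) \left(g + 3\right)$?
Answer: $\frac{62}{3} \approx 20.667$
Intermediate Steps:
$O{\left(g \right)} = 2 g \left(3 + g\right)$
$V{\left(j,W \right)} = 12 + 8 j^{2} \left(3 + j\right)$ ($V{\left(j,W \right)} = 12 + 4 \left(2 + \left(j - 2\right)\right) 2 j \left(3 + j\right) = 12 + 4 \left(2 + \left(-2 + j\right)\right) 2 j \left(3 + j\right) = 12 + 4 j 2 j \left(3 + j\right) = 12 + 4 \cdot 2 j^{2} \left(3 + j\right) = 12 + 8 j^{2} \left(3 + j\right)$)
$V{\left(2,3 \right)} F{\left(-6 \right)} + 78 = \left(12 + 8 \cdot 2^{2} \left(3 + 2\right)\right) \frac{2}{-6} + 78 = \left(12 + 8 \cdot 4 \cdot 5\right) 2 \left(- \frac{1}{6}\right) + 78 = \left(12 + 160\right) \left(- \frac{1}{3}\right) + 78 = 172 \left(- \frac{1}{3}\right) + 78 = - \frac{172}{3} + 78 = \frac{62}{3}$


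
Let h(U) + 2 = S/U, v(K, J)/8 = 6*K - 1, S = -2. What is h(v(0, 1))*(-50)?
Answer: 175/2 ≈ 87.500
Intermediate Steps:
v(K, J) = -8 + 48*K (v(K, J) = 8*(6*K - 1) = 8*(-1 + 6*K) = -8 + 48*K)
h(U) = -2 - 2/U
h(v(0, 1))*(-50) = (-2 - 2/(-8 + 48*0))*(-50) = (-2 - 2/(-8 + 0))*(-50) = (-2 - 2/(-8))*(-50) = (-2 - 2*(-⅛))*(-50) = (-2 + ¼)*(-50) = -7/4*(-50) = 175/2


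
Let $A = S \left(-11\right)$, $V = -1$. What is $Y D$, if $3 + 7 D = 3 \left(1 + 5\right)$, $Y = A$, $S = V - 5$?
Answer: $\frac{990}{7} \approx 141.43$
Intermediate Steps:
$S = -6$ ($S = -1 - 5 = -6$)
$A = 66$ ($A = \left(-6\right) \left(-11\right) = 66$)
$Y = 66$
$D = \frac{15}{7}$ ($D = - \frac{3}{7} + \frac{3 \left(1 + 5\right)}{7} = - \frac{3}{7} + \frac{3 \cdot 6}{7} = - \frac{3}{7} + \frac{1}{7} \cdot 18 = - \frac{3}{7} + \frac{18}{7} = \frac{15}{7} \approx 2.1429$)
$Y D = 66 \cdot \frac{15}{7} = \frac{990}{7}$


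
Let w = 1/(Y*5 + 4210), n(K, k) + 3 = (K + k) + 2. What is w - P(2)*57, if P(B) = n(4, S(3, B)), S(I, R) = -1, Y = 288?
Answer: -644099/5650 ≈ -114.00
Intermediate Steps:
n(K, k) = -1 + K + k (n(K, k) = -3 + ((K + k) + 2) = -3 + (2 + K + k) = -1 + K + k)
P(B) = 2 (P(B) = -1 + 4 - 1 = 2)
w = 1/5650 (w = 1/(288*5 + 4210) = 1/(1440 + 4210) = 1/5650 ≈ 0.00017699)
w - P(2)*57 = 1/5650 - 2*57 = 1/5650 - 1*114 = 1/5650 - 114 = -644099/5650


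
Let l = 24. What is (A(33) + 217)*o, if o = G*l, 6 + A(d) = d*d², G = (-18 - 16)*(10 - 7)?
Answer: -88490304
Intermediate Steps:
G = -102 (G = -34*3 = -102)
A(d) = -6 + d³ (A(d) = -6 + d*d² = -6 + d³)
o = -2448 (o = -102*24 = -2448)
(A(33) + 217)*o = ((-6 + 33³) + 217)*(-2448) = ((-6 + 35937) + 217)*(-2448) = (35931 + 217)*(-2448) = 36148*(-2448) = -88490304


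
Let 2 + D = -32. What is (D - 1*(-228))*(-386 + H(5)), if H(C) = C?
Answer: -73914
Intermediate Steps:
D = -34 (D = -2 - 32 = -34)
(D - 1*(-228))*(-386 + H(5)) = (-34 - 1*(-228))*(-386 + 5) = (-34 + 228)*(-381) = 194*(-381) = -73914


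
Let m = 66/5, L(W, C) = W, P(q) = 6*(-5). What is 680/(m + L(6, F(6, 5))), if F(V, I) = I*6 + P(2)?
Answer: 425/12 ≈ 35.417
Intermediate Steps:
P(q) = -30
F(V, I) = -30 + 6*I (F(V, I) = I*6 - 30 = 6*I - 30 = -30 + 6*I)
m = 66/5 (m = 66*(⅕) = 66/5 ≈ 13.200)
680/(m + L(6, F(6, 5))) = 680/(66/5 + 6) = 680/(96/5) = (5/96)*680 = 425/12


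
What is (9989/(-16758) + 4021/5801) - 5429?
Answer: -75394399579/13887594 ≈ -5428.9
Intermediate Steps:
(9989/(-16758) + 4021/5801) - 5429 = (9989*(-1/16758) + 4021*(1/5801)) - 5429 = (-1427/2394 + 4021/5801) - 5429 = 1348247/13887594 - 5429 = -75394399579/13887594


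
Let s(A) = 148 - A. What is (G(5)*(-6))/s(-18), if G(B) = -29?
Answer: 87/83 ≈ 1.0482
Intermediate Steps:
(G(5)*(-6))/s(-18) = (-29*(-6))/(148 - 1*(-18)) = 174/(148 + 18) = 174/166 = 174*(1/166) = 87/83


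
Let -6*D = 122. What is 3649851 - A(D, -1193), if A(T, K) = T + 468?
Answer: 10948210/3 ≈ 3.6494e+6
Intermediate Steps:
D = -61/3 (D = -⅙*122 = -61/3 ≈ -20.333)
A(T, K) = 468 + T
3649851 - A(D, -1193) = 3649851 - (468 - 61/3) = 3649851 - 1*1343/3 = 3649851 - 1343/3 = 10948210/3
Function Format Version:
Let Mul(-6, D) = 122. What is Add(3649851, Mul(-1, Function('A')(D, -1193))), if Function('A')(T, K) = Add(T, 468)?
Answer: Rational(10948210, 3) ≈ 3.6494e+6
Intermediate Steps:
D = Rational(-61, 3) (D = Mul(Rational(-1, 6), 122) = Rational(-61, 3) ≈ -20.333)
Function('A')(T, K) = Add(468, T)
Add(3649851, Mul(-1, Function('A')(D, -1193))) = Add(3649851, Mul(-1, Add(468, Rational(-61, 3)))) = Add(3649851, Mul(-1, Rational(1343, 3))) = Add(3649851, Rational(-1343, 3)) = Rational(10948210, 3)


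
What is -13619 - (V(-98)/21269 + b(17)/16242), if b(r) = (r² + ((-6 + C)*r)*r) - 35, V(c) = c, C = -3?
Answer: -4704646993603/345451098 ≈ -13619.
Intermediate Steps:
b(r) = -35 - 8*r² (b(r) = (r² + ((-6 - 3)*r)*r) - 35 = (r² + (-9*r)*r) - 35 = (r² - 9*r²) - 35 = -8*r² - 35 = -35 - 8*r²)
-13619 - (V(-98)/21269 + b(17)/16242) = -13619 - (-98/21269 + (-35 - 8*17²)/16242) = -13619 - (-98*1/21269 + (-35 - 8*289)*(1/16242)) = -13619 - (-98/21269 + (-35 - 2312)*(1/16242)) = -13619 - (-98/21269 - 2347*1/16242) = -13619 - (-98/21269 - 2347/16242) = -13619 - 1*(-51510059/345451098) = -13619 + 51510059/345451098 = -4704646993603/345451098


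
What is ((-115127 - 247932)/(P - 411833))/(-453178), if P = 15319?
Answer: -363059/179691421492 ≈ -2.0205e-6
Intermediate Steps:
((-115127 - 247932)/(P - 411833))/(-453178) = ((-115127 - 247932)/(15319 - 411833))/(-453178) = -363059/(-396514)*(-1/453178) = -363059*(-1/396514)*(-1/453178) = (363059/396514)*(-1/453178) = -363059/179691421492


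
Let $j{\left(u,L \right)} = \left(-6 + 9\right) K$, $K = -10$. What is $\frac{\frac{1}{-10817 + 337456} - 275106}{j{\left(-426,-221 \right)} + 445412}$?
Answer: $- \frac{89860348733}{145479131098} \approx -0.61769$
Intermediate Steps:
$j{\left(u,L \right)} = -30$ ($j{\left(u,L \right)} = \left(-6 + 9\right) \left(-10\right) = 3 \left(-10\right) = -30$)
$\frac{\frac{1}{-10817 + 337456} - 275106}{j{\left(-426,-221 \right)} + 445412} = \frac{\frac{1}{-10817 + 337456} - 275106}{-30 + 445412} = \frac{\frac{1}{326639} - 275106}{445382} = \left(\frac{1}{326639} - 275106\right) \frac{1}{445382} = \left(- \frac{89860348733}{326639}\right) \frac{1}{445382} = - \frac{89860348733}{145479131098}$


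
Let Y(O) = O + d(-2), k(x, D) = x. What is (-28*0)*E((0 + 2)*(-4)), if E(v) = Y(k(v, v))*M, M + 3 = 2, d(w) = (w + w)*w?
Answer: 0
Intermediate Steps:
d(w) = 2*w² (d(w) = (2*w)*w = 2*w²)
M = -1 (M = -3 + 2 = -1)
Y(O) = 8 + O (Y(O) = O + 2*(-2)² = O + 2*4 = O + 8 = 8 + O)
E(v) = -8 - v (E(v) = (8 + v)*(-1) = -8 - v)
(-28*0)*E((0 + 2)*(-4)) = (-28*0)*(-8 - (0 + 2)*(-4)) = 0*(-8 - 2*(-4)) = 0*(-8 - 1*(-8)) = 0*(-8 + 8) = 0*0 = 0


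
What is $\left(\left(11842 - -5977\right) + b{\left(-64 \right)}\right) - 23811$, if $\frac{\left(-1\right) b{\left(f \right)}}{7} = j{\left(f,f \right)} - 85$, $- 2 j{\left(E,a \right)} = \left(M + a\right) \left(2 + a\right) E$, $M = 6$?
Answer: $-810901$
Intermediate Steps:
$j{\left(E,a \right)} = - \frac{E \left(2 + a\right) \left(6 + a\right)}{2}$ ($j{\left(E,a \right)} = - \frac{\left(6 + a\right) \left(2 + a\right) E}{2} = - \frac{\left(2 + a\right) \left(6 + a\right) E}{2} = - \frac{E \left(2 + a\right) \left(6 + a\right)}{2}$)
$b{\left(f \right)} = 595 + \frac{7 f \left(12 + f^{2} + 8 f\right)}{2}$ ($b{\left(f \right)} = - 7 \left(- \frac{f \left(12 + f^{2} + 8 f\right)}{2} - 85\right) = - 7 \left(-85 - \frac{f \left(12 + f^{2} + 8 f\right)}{2}\right) = 595 + \frac{7 f \left(12 + f^{2} + 8 f\right)}{2}$)
$\left(\left(11842 - -5977\right) + b{\left(-64 \right)}\right) - 23811 = \left(\left(11842 - -5977\right) + \left(595 + \frac{7}{2} \left(-64\right) \left(12 + \left(-64\right)^{2} + 8 \left(-64\right)\right)\right)\right) - 23811 = \left(\left(11842 + 5977\right) + \left(595 + \frac{7}{2} \left(-64\right) \left(12 + 4096 - 512\right)\right)\right) - 23811 = \left(17819 + \left(595 + \frac{7}{2} \left(-64\right) 3596\right)\right) - 23811 = \left(17819 + \left(595 - 805504\right)\right) - 23811 = \left(17819 - 804909\right) - 23811 = -787090 - 23811 = -810901$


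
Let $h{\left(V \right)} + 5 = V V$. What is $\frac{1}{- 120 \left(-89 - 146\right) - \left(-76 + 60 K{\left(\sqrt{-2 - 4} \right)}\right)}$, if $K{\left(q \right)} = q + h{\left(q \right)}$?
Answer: $\frac{i}{4 \left(15 \sqrt{6} + 7234 i\right)} \approx 3.4558 \cdot 10^{-5} + 1.7552 \cdot 10^{-7} i$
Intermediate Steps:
$h{\left(V \right)} = -5 + V^{2}$ ($h{\left(V \right)} = -5 + V V = -5 + V^{2}$)
$K{\left(q \right)} = -5 + q + q^{2}$ ($K{\left(q \right)} = q + \left(-5 + q^{2}\right) = -5 + q + q^{2}$)
$\frac{1}{- 120 \left(-89 - 146\right) - \left(-76 + 60 K{\left(\sqrt{-2 - 4} \right)}\right)} = \frac{1}{- 120 \left(-89 - 146\right) + \left(- 60 \left(-5 + \sqrt{-2 - 4} + \left(\sqrt{-2 - 4}\right)^{2}\right) + 76\right)} = \frac{1}{\left(-120\right) \left(-235\right) + \left(- 60 \left(-5 + \sqrt{-6} + \left(\sqrt{-6}\right)^{2}\right) + 76\right)} = \frac{1}{28200 + \left(- 60 \left(-5 + i \sqrt{6} + \left(i \sqrt{6}\right)^{2}\right) + 76\right)} = \frac{1}{28200 + \left(- 60 \left(-5 + i \sqrt{6} - 6\right) + 76\right)} = \frac{1}{28200 + \left(- 60 \left(-11 + i \sqrt{6}\right) + 76\right)} = \frac{1}{28200 + \left(\left(660 - 60 i \sqrt{6}\right) + 76\right)} = \frac{1}{28200 + \left(736 - 60 i \sqrt{6}\right)} = \frac{1}{28936 - 60 i \sqrt{6}}$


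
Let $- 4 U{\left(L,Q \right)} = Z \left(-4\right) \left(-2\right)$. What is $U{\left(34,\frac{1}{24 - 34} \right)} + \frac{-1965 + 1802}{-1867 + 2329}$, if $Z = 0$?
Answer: $- \frac{163}{462} \approx -0.35281$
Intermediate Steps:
$U{\left(L,Q \right)} = 0$ ($U{\left(L,Q \right)} = - \frac{0 \left(-4\right) \left(-2\right)}{4} = - \frac{0 \left(-2\right)}{4} = \left(- \frac{1}{4}\right) 0 = 0$)
$U{\left(34,\frac{1}{24 - 34} \right)} + \frac{-1965 + 1802}{-1867 + 2329} = 0 + \frac{-1965 + 1802}{-1867 + 2329} = 0 - \frac{163}{462} = - \frac{163}{462}$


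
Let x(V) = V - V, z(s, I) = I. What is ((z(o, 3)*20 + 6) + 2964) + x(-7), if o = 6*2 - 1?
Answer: 3030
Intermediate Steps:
o = 11 (o = 12 - 1 = 11)
x(V) = 0
((z(o, 3)*20 + 6) + 2964) + x(-7) = ((3*20 + 6) + 2964) + 0 = ((60 + 6) + 2964) + 0 = (66 + 2964) + 0 = 3030 + 0 = 3030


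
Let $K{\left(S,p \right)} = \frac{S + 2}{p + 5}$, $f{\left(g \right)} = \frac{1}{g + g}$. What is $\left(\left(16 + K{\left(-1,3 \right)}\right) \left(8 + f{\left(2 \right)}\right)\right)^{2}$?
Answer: $\frac{18122049}{1024} \approx 17697.0$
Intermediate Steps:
$f{\left(g \right)} = \frac{1}{2 g}$
$K{\left(S,p \right)} = \frac{2 + S}{5 + p}$
$\left(\left(16 + K{\left(-1,3 \right)}\right) \left(8 + f{\left(2 \right)}\right)\right)^{2} = \left(\left(16 + \frac{2 - 1}{5 + 3}\right) \left(8 + \frac{1}{2 \cdot 2}\right)\right)^{2} = \left(\left(16 + \frac{1}{8} \cdot 1\right) \left(8 + \frac{1}{2} \cdot \frac{1}{2}\right)\right)^{2} = \left(\left(16 + \frac{1}{8} \cdot 1\right) \left(8 + \frac{1}{4}\right)\right)^{2} = \left(\left(16 + \frac{1}{8}\right) \frac{33}{4}\right)^{2} = \left(\frac{129}{8} \cdot \frac{33}{4}\right)^{2} = \left(\frac{4257}{32}\right)^{2} = \frac{18122049}{1024}$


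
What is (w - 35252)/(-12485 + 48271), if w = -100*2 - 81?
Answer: -35533/35786 ≈ -0.99293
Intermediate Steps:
w = -281 (w = -5*40 - 81 = -200 - 81 = -281)
(w - 35252)/(-12485 + 48271) = (-281 - 35252)/(-12485 + 48271) = -35533/35786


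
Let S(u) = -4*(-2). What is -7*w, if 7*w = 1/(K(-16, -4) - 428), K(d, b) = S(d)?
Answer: 1/420 ≈ 0.0023810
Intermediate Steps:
S(u) = 8
K(d, b) = 8
w = -1/2940 (w = 1/(7*(8 - 428)) = (⅐)/(-420) = (⅐)*(-1/420) = -1/2940 ≈ -0.00034014)
-7*w = -7*(-1/2940) = 1/420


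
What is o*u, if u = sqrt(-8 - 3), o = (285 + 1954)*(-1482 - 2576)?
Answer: -9085862*I*sqrt(11) ≈ -3.0134e+7*I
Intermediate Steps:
o = -9085862 (o = 2239*(-4058) = -9085862)
u = I*sqrt(11) (u = sqrt(-11) = I*sqrt(11) ≈ 3.3166*I)
o*u = -9085862*I*sqrt(11)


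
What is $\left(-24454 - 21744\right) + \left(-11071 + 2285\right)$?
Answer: $-54984$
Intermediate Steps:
$\left(-24454 - 21744\right) + \left(-11071 + 2285\right) = -46198 - 8786 = -54984$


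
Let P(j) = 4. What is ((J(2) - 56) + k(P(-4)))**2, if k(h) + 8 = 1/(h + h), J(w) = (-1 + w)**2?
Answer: 253009/64 ≈ 3953.3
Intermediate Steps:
k(h) = -8 + 1/(2*h) (k(h) = -8 + 1/(h + h) = -8 + 1/(2*h))
((J(2) - 56) + k(P(-4)))**2 = (((-1 + 2)**2 - 56) + (-8 + (1/2)/4))**2 = ((1**2 - 56) + (-8 + (1/2)*(1/4)))**2 = ((1 - 56) + (-8 + 1/8))**2 = (-55 - 63/8)**2 = (-503/8)**2 = 253009/64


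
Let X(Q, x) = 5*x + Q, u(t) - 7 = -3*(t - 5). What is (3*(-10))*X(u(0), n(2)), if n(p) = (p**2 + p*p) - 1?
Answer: -1710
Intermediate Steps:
u(t) = 22 - 3*t (u(t) = 7 - 3*(t - 5) = 7 - 3*(-5 + t) = 7 + (15 - 3*t) = 22 - 3*t)
n(p) = -1 + 2*p**2 (n(p) = (p**2 + p**2) - 1 = 2*p**2 - 1 = -1 + 2*p**2)
X(Q, x) = Q + 5*x
(3*(-10))*X(u(0), n(2)) = (3*(-10))*((22 - 3*0) + 5*(-1 + 2*2**2)) = -30*((22 + 0) + 5*(-1 + 2*4)) = -30*(22 + 5*(-1 + 8)) = -30*(22 + 5*7) = -30*(22 + 35) = -30*57 = -1710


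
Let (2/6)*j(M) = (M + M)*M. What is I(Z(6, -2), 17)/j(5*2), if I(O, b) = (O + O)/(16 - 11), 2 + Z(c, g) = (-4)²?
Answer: 7/750 ≈ 0.0093333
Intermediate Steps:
Z(c, g) = 14 (Z(c, g) = -2 + (-4)² = -2 + 16 = 14)
I(O, b) = 2*O/5 (I(O, b) = (2*O)/5 = (2*O)*(⅕) = 2*O/5)
j(M) = 6*M² (j(M) = 3*((M + M)*M) = 3*((2*M)*M) = 3*(2*M²) = 6*M²)
I(Z(6, -2), 17)/j(5*2) = ((⅖)*14)/((6*(5*2)²)) = 28/(5*((6*10²))) = 28/(5*((6*100))) = (28/5)/600 = (28/5)*(1/600) = 7/750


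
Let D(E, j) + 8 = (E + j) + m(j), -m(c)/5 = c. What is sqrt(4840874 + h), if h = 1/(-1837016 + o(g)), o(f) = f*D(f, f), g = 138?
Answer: sqrt(4347080821300721811)/947626 ≈ 2200.2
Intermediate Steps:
m(c) = -5*c
D(E, j) = -8 + E - 4*j (D(E, j) = -8 + ((E + j) - 5*j) = -8 + (E - 4*j) = -8 + E - 4*j)
o(f) = f*(-8 - 3*f) (o(f) = f*(-8 + f - 4*f) = f*(-8 - 3*f))
h = -1/1895252 (h = 1/(-1837016 + 138*(-8 - 3*138)) = 1/(-1837016 + 138*(-8 - 414)) = 1/(-1837016 + 138*(-422)) = 1/(-1837016 - 58236) = 1/(-1895252) = -1/1895252 ≈ -5.2763e-7)
sqrt(4840874 + h) = sqrt(4840874 - 1/1895252) = sqrt(9174676130247/1895252) = sqrt(4347080821300721811)/947626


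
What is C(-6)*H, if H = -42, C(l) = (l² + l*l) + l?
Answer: -2772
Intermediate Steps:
C(l) = l + 2*l² (C(l) = (l² + l²) + l = 2*l² + l = l + 2*l²)
C(-6)*H = -6*(1 + 2*(-6))*(-42) = -6*(1 - 12)*(-42) = -6*(-11)*(-42) = 66*(-42) = -2772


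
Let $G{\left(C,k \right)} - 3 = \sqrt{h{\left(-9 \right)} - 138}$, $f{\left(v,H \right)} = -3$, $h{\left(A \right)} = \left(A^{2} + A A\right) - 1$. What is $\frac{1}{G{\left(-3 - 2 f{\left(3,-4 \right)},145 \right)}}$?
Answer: $- \frac{3}{14} + \frac{\sqrt{23}}{14} \approx 0.12827$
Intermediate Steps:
$h{\left(A \right)} = -1 + 2 A^{2}$ ($h{\left(A \right)} = \left(A^{2} + A^{2}\right) - 1 = 2 A^{2} - 1 = -1 + 2 A^{2}$)
$G{\left(C,k \right)} = 3 + \sqrt{23}$ ($G{\left(C,k \right)} = 3 + \sqrt{\left(-1 + 2 \left(-9\right)^{2}\right) - 138} = 3 + \sqrt{\left(-1 + 2 \cdot 81\right) - 138} = 3 + \sqrt{\left(-1 + 162\right) - 138} = 3 + \sqrt{161 - 138} = 3 + \sqrt{23}$)
$\frac{1}{G{\left(-3 - 2 f{\left(3,-4 \right)},145 \right)}} = \frac{1}{3 + \sqrt{23}}$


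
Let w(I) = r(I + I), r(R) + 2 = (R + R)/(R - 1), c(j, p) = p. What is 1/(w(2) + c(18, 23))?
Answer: 3/71 ≈ 0.042253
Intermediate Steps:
r(R) = -2 + 2*R/(-1 + R) (r(R) = -2 + (R + R)/(R - 1) = -2 + (2*R)/(-1 + R) = -2 + 2*R/(-1 + R))
w(I) = 2/(-1 + 2*I) (w(I) = 2/(-1 + (I + I)) = 2/(-1 + 2*I))
1/(w(2) + c(18, 23)) = 1/(2/(-1 + 2*2) + 23) = 1/(2/(-1 + 4) + 23) = 1/(2/3 + 23) = 1/(2*(⅓) + 23) = 1/(⅔ + 23) = 1/(71/3) = 3/71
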